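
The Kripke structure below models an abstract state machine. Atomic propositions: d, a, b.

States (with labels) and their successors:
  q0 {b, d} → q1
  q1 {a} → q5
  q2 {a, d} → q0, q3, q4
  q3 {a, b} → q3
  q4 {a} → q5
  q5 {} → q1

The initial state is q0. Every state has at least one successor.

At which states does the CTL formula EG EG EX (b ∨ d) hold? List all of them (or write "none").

States satisfying EG EX (b ∨ d): {q2, q3}.
States satisfying EG EG EX (b ∨ d): {q2, q3}.

{q2, q3}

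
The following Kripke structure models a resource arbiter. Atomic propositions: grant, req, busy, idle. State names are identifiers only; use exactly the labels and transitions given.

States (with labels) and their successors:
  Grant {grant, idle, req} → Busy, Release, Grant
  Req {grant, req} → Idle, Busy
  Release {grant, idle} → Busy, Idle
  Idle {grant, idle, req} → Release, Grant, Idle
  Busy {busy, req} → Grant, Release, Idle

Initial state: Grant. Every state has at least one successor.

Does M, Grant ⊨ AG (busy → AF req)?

Yes

States satisfying busy → AF req: {Grant, Req, Release, Idle, Busy}.
States satisfying AG (busy → AF req): {Grant, Req, Release, Idle, Busy}.
Every state reachable from Grant satisfies busy → AF req.
Grant ∈ Sat(AG (busy → AF req)).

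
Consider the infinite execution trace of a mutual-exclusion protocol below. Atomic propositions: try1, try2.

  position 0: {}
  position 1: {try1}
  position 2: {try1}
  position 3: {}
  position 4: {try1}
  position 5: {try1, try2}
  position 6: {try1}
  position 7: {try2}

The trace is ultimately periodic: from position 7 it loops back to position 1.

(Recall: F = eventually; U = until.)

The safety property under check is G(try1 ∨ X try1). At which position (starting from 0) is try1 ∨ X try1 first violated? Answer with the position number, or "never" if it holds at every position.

never

try1 ∨ X try1 holds at every position 0..7, and those are all the positions the trace ever visits, so the invariant G(try1 ∨ X try1) is never violated.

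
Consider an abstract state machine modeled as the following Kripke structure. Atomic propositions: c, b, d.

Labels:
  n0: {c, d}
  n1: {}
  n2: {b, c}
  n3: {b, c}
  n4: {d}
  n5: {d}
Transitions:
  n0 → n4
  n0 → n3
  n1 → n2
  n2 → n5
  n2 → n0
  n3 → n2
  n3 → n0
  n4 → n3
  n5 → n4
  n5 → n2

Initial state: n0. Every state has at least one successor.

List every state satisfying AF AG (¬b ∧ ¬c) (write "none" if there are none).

States satisfying AG (¬b ∧ ¬c): ∅.
States satisfying AF AG (¬b ∧ ¬c): ∅.

none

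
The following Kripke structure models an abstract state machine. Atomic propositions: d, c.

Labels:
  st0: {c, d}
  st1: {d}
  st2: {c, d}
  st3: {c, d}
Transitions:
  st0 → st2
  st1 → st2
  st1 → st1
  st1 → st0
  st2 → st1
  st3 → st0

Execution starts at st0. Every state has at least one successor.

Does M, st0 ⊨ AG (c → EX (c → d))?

Satisfied

States satisfying c → EX (c → d): {st0, st1, st2, st3}.
States satisfying AG (c → EX (c → d)): {st0, st1, st2, st3}.
Every state reachable from st0 satisfies c → EX (c → d).
st0 ∈ Sat(AG (c → EX (c → d))).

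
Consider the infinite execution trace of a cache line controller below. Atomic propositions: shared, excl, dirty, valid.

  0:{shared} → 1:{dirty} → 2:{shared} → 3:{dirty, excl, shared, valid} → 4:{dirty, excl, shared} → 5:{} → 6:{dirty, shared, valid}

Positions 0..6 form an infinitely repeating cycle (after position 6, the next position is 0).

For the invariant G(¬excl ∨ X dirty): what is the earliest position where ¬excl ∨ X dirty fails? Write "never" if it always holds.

Check ¬excl ∨ X dirty at each position in order: 0 ✓, 1 ✓, 2 ✓, 3 ✓.
At position 4 the labels are {dirty, excl, shared} and the next position 5 has {}, so ¬excl ∨ X dirty is false there. This is the first violation.

4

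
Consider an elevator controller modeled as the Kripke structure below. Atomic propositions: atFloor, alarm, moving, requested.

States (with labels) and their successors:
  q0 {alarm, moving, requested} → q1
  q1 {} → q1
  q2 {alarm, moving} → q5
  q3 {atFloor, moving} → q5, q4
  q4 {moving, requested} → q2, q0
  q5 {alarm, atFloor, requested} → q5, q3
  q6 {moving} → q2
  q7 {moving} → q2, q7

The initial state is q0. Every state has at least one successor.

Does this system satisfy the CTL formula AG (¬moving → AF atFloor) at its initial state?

States satisfying ¬moving → AF atFloor: {q0, q2, q3, q4, q5, q6, q7}.
States satisfying AG (¬moving → AF atFloor): ∅.
q1 is reachable from q0 and violates ¬moving → AF atFloor, so AG fails at q0.
q0 ∉ Sat(AG (¬moving → AF atFloor)).

Does not hold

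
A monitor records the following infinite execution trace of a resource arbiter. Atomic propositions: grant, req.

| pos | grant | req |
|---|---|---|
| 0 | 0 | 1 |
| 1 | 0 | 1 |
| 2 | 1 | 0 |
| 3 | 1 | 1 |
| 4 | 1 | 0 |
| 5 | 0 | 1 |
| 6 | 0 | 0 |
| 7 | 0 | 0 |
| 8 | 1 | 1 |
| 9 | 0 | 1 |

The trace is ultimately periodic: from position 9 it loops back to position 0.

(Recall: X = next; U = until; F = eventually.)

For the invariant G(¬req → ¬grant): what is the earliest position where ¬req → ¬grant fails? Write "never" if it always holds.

2

Check ¬req → ¬grant at each position in order: 0 ✓, 1 ✓.
At position 2 the labels are {grant}, so ¬req → ¬grant is false there. This is the first violation.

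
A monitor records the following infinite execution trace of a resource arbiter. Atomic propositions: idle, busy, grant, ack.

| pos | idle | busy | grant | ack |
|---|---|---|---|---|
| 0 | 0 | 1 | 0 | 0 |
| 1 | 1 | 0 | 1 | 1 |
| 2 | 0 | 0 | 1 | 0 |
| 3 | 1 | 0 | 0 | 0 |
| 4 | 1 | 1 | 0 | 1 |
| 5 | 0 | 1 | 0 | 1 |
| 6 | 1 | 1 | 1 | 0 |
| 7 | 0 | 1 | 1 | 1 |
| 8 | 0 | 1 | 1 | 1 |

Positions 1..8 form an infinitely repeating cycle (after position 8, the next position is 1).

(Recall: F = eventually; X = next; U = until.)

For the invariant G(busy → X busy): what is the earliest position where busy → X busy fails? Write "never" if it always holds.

0

At position 0 the labels are {busy} and the next position 1 has {ack, grant, idle}, so busy → X busy is false there. This is the first violation.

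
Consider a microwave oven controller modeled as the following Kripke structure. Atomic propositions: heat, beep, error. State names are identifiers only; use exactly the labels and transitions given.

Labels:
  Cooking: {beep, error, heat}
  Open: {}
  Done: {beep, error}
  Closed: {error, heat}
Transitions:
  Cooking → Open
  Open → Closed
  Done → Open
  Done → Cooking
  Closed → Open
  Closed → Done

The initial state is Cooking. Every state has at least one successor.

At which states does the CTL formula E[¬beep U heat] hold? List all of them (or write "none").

{Cooking, Open, Closed}

States satisfying ¬beep: {Open, Closed}.
States satisfying heat: {Cooking, Closed}.
States satisfying E[¬beep U heat]: {Cooking, Open, Closed}.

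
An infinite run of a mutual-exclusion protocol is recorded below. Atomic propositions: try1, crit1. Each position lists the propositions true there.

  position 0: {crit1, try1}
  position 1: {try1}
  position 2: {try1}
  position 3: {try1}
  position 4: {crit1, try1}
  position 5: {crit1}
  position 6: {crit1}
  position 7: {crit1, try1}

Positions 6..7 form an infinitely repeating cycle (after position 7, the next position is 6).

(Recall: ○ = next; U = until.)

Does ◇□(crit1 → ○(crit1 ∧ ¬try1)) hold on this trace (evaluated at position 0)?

□(crit1 → ○(crit1 ∧ ¬try1)) is false at every position 0..7, so it never becomes true and ◇□(crit1 → ○(crit1 ∧ ¬try1)) fails.

Violated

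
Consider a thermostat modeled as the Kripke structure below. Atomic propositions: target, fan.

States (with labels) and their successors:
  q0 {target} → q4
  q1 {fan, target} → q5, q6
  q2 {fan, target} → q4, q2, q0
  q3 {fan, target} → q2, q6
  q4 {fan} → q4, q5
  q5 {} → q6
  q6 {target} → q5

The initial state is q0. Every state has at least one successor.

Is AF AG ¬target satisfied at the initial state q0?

No

States satisfying AG ¬target: ∅.
States satisfying AF AG ¬target: ∅.
There is a path from q0 along which AG ¬target never holds.
q0 ∉ Sat(AF AG ¬target).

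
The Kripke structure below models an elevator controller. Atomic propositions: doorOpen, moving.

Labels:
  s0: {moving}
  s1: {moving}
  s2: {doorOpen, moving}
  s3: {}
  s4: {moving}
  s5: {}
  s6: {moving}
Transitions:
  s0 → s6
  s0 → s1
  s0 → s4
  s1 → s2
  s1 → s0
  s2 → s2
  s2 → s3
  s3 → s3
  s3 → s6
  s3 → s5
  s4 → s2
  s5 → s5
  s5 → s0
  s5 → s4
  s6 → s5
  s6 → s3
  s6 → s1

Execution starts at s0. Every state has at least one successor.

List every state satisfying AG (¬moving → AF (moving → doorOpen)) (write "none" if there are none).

States satisfying ¬moving → AF (moving → doorOpen): {s0, s1, s2, s3, s4, s5, s6}.
States satisfying AG (¬moving → AF (moving → doorOpen)): {s0, s1, s2, s3, s4, s5, s6}.

{s0, s1, s2, s3, s4, s5, s6}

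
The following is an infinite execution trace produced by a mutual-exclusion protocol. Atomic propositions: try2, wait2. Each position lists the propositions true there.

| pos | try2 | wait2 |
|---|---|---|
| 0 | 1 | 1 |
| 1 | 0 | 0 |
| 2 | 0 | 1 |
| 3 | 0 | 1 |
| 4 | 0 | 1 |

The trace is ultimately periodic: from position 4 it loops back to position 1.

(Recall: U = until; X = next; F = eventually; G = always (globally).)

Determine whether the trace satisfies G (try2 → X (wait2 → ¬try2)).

Yes

try2 → X (wait2 → ¬try2) holds at every position 0..4, and those are all positions ever visited, so G (try2 → X (wait2 → ¬try2)) holds.
Positions where try2 holds: 0.
Check X (wait2 → ¬try2) at each: 0→ok.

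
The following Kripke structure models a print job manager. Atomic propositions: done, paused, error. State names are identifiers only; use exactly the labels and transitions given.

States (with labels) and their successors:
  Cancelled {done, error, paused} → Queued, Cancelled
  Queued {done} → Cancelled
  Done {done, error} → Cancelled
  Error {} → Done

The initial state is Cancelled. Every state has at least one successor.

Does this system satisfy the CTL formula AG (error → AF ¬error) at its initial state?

No

States satisfying error → AF ¬error: {Queued, Error}.
States satisfying AG (error → AF ¬error): ∅.
Cancelled is reachable from Cancelled and violates error → AF ¬error, so AG fails at Cancelled.
Cancelled ∉ Sat(AG (error → AF ¬error)).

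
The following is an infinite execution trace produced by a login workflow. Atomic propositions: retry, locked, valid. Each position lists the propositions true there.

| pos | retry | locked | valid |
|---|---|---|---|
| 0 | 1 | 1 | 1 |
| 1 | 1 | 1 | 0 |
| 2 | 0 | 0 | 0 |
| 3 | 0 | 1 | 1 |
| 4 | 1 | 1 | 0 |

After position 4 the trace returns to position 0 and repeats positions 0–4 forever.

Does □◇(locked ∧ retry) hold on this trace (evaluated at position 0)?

Yes

◇(locked ∧ retry) holds at every position 0..4, and those are all positions ever visited, so □◇(locked ∧ retry) holds.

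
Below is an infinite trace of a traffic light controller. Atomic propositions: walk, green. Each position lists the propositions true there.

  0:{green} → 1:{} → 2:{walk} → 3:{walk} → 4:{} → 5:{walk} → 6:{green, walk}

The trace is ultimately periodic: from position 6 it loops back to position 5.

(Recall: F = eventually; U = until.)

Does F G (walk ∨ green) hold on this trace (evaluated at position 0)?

Holds

G (walk ∨ green) holds at position 5, which is reachable from 0, so F G (walk ∨ green) holds.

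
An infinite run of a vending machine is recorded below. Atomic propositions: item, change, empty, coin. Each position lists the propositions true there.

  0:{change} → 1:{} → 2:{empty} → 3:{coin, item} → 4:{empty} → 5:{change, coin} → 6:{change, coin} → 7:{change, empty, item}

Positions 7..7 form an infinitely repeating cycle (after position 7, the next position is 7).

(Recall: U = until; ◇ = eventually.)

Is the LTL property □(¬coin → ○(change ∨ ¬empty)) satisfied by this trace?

¬coin → ○(change ∨ ¬empty) must hold at every position from 0 onward. It fails at position 1, so □(¬coin → ○(change ∨ ¬empty)) is false.
Positions where ¬coin holds: 0, 1, 2, 4, 7.
Check ○(change ∨ ¬empty) at each: 0→ok, 1→fails, 2→ok, 4→ok, 7→ok.

Does not hold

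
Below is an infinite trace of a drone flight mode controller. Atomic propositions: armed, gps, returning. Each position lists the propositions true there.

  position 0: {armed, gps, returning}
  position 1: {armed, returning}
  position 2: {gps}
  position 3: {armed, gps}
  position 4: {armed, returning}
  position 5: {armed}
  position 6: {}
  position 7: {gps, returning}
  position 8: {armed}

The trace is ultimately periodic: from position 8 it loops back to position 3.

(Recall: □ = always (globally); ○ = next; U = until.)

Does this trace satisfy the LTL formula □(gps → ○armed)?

Holds

gps → ○armed holds at every position 0..8, and those are all positions ever visited, so □(gps → ○armed) holds.
Positions where gps holds: 0, 2, 3, 7.
Check ○armed at each: 0→ok, 2→ok, 3→ok, 7→ok.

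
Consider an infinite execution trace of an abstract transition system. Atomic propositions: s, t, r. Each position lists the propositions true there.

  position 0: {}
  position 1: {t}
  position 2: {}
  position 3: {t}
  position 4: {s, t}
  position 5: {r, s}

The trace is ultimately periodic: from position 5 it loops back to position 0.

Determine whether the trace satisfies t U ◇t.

Walking from position 0: ◇t first holds at position 0, and t holds at every earlier position along the way, so t U ◇t holds.

Holds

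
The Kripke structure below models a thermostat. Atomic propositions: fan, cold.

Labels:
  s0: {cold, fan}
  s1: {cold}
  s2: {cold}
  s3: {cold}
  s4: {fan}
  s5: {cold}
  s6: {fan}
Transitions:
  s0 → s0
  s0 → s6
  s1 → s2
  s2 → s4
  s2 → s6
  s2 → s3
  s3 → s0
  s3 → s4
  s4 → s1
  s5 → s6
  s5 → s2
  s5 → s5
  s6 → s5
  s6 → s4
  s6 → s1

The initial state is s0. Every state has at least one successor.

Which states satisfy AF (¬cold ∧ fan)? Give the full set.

{s4, s6}

States satisfying ¬cold ∧ fan: {s4, s6}.
States satisfying AF (¬cold ∧ fan): {s4, s6}.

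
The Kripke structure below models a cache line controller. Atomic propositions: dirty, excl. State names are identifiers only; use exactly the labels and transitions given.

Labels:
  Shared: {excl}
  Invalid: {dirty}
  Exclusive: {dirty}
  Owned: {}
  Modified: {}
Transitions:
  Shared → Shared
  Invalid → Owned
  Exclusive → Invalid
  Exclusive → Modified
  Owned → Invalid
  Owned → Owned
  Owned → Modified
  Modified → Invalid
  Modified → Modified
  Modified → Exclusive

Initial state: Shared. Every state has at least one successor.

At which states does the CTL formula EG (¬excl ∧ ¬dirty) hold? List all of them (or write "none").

{Owned, Modified}

States satisfying ¬excl ∧ ¬dirty: {Owned, Modified}.
States satisfying EG (¬excl ∧ ¬dirty): {Owned, Modified}.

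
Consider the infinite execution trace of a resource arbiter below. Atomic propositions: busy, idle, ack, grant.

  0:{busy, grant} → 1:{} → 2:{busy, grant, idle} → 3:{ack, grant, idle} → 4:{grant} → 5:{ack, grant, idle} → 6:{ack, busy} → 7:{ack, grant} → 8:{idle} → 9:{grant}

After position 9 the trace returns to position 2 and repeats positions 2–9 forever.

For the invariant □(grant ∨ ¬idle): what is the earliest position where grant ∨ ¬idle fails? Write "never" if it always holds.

Check grant ∨ ¬idle at each position in order: 0 ✓, 1 ✓, 2 ✓, 3 ✓, 4 ✓, 5 ✓, 6 ✓, 7 ✓.
At position 8 the labels are {idle}, so grant ∨ ¬idle is false there. This is the first violation.

8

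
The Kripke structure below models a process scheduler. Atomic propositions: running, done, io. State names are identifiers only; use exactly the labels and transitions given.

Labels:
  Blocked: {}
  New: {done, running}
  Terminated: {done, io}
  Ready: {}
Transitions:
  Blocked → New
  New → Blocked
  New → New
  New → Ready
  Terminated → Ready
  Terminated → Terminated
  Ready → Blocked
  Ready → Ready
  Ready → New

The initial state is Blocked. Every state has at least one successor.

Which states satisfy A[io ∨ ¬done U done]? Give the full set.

States satisfying io ∨ ¬done: {Blocked, Terminated, Ready}.
States satisfying done: {New, Terminated}.
States satisfying A[io ∨ ¬done U done]: {Blocked, New, Terminated}.

{Blocked, New, Terminated}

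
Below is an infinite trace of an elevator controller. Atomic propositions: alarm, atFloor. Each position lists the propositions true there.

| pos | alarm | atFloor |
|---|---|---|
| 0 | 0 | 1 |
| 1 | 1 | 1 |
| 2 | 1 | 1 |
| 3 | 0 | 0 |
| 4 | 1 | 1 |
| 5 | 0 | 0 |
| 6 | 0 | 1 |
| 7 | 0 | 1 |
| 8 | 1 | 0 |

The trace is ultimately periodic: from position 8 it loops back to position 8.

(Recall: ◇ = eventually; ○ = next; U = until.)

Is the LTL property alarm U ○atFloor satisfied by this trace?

Holds

Walking from position 0: ○atFloor first holds at position 0, and alarm holds at every earlier position along the way, so alarm U ○atFloor holds.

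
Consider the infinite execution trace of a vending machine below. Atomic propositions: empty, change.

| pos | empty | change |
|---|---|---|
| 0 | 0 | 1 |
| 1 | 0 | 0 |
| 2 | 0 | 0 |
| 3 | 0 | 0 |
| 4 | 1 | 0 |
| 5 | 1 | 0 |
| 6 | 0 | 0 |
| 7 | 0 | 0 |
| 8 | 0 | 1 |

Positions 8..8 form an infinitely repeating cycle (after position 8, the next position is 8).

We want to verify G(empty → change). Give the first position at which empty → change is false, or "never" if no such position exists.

Check empty → change at each position in order: 0 ✓, 1 ✓, 2 ✓, 3 ✓.
At position 4 the labels are {empty}, so empty → change is false there. This is the first violation.

4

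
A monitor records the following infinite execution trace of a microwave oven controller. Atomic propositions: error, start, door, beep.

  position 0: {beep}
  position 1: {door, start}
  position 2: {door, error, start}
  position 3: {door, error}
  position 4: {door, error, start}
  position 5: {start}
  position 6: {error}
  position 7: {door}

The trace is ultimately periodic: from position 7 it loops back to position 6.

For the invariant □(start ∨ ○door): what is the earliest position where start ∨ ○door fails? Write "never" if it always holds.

Check start ∨ ○door at each position in order: 0 ✓, 1 ✓, 2 ✓, 3 ✓, 4 ✓, 5 ✓, 6 ✓.
At position 7 the labels are {door} and the next position 6 has {error}, so start ∨ ○door is false there. This is the first violation.

7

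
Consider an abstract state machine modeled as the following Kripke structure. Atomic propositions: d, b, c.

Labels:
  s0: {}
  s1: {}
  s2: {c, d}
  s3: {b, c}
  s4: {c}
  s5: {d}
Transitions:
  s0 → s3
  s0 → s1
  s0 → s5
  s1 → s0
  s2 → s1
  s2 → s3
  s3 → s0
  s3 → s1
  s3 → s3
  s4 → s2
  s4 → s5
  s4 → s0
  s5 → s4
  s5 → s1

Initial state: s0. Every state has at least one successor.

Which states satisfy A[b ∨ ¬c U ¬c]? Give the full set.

States satisfying b ∨ ¬c: {s0, s1, s3, s5}.
States satisfying ¬c: {s0, s1, s5}.
States satisfying A[b ∨ ¬c U ¬c]: {s0, s1, s5}.

{s0, s1, s5}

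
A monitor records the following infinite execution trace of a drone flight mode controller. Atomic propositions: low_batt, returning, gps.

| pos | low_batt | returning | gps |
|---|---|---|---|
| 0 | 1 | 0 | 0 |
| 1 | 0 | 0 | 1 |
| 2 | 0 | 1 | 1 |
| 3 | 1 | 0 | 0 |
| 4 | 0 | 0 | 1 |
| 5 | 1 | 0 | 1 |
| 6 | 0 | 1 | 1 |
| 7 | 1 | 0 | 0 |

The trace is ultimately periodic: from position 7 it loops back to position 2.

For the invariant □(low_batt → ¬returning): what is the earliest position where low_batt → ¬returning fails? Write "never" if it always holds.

low_batt → ¬returning holds at every position 0..7, and those are all the positions the trace ever visits, so the invariant □(low_batt → ¬returning) is never violated.

never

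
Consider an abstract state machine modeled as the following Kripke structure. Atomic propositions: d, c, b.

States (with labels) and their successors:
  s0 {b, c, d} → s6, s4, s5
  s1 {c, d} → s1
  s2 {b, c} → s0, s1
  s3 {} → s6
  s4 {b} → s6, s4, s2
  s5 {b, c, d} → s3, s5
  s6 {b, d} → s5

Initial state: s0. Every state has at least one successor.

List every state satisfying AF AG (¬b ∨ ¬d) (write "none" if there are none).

{s1}

States satisfying AG (¬b ∨ ¬d): {s1}.
States satisfying AF AG (¬b ∨ ¬d): {s1}.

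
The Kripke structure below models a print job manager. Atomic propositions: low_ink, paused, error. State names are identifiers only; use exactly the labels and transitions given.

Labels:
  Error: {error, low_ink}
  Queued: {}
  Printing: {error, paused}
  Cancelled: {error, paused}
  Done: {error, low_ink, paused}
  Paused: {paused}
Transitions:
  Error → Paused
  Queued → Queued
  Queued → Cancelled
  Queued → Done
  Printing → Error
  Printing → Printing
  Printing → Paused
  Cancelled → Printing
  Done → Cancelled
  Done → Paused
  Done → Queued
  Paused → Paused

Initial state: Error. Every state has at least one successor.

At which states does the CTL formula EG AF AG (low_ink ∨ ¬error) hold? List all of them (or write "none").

States satisfying AF AG (low_ink ∨ ¬error): {Error, Paused}.
States satisfying EG AF AG (low_ink ∨ ¬error): {Error, Paused}.

{Error, Paused}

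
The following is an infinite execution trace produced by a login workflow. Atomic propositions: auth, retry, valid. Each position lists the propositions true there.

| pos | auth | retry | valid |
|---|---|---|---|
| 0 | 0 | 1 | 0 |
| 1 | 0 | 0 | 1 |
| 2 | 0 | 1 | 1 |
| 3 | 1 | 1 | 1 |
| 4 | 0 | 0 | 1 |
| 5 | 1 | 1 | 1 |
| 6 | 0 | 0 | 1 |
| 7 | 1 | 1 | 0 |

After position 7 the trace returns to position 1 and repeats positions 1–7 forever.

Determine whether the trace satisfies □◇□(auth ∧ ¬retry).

No

◇□(auth ∧ ¬retry) must hold at every position from 0 onward. It fails at position 0, so □◇□(auth ∧ ¬retry) is false.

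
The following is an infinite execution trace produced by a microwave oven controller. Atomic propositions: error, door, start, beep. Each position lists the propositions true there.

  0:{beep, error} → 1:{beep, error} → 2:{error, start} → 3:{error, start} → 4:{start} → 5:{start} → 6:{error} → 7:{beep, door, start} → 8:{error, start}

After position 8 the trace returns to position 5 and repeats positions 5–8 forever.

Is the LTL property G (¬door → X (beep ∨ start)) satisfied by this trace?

¬door → X (beep ∨ start) must hold at every position from 0 onward. It fails at position 5, so G (¬door → X (beep ∨ start)) is false.
Positions where ¬door holds: 0, 1, 2, 3, 4, 5, 6, 8.
Check X (beep ∨ start) at each: 0→ok, 1→ok, 2→ok, 3→ok, 4→ok, 5→fails, 6→ok, 8→ok.

Violated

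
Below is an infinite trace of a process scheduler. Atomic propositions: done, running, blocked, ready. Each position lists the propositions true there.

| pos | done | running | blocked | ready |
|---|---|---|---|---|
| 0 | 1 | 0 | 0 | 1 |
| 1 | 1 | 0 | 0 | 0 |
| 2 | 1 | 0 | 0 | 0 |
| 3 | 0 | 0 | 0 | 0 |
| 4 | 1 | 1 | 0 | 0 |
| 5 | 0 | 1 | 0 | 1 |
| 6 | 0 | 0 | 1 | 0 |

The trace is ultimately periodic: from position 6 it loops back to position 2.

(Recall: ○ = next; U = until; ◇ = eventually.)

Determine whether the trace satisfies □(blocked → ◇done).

blocked → ◇done holds at every position 0..6, and those are all positions ever visited, so □(blocked → ◇done) holds.
Positions where blocked holds: 6.
Check ◇done at each: 6→ok.

Satisfied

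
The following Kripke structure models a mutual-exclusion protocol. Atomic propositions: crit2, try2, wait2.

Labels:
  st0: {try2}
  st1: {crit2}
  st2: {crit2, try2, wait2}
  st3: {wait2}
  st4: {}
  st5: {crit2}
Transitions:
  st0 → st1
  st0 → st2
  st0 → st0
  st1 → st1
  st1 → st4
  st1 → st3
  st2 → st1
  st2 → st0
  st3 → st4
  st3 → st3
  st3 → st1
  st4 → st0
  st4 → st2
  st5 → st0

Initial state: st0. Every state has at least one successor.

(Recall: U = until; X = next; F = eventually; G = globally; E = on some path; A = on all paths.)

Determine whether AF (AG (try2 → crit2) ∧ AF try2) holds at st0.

Violated

States satisfying AG (try2 → crit2) ∧ AF try2: ∅.
States satisfying AF (AG (try2 → crit2) ∧ AF try2): ∅.
There is a path from st0 along which AG (try2 → crit2) ∧ AF try2 never holds.
st0 ∉ Sat(AF (AG (try2 → crit2) ∧ AF try2)).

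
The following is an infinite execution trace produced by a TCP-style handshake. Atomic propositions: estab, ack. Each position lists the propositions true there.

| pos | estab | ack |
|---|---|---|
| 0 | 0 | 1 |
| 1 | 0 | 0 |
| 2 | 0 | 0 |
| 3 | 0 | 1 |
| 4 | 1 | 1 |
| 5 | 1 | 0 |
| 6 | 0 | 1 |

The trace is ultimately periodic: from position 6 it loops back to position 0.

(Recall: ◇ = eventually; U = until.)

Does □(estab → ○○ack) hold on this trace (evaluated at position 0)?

estab → ○○ack holds at every position 0..6, and those are all positions ever visited, so □(estab → ○○ack) holds.
Positions where estab holds: 4, 5.
Check ○○ack at each: 4→ok, 5→ok.

Yes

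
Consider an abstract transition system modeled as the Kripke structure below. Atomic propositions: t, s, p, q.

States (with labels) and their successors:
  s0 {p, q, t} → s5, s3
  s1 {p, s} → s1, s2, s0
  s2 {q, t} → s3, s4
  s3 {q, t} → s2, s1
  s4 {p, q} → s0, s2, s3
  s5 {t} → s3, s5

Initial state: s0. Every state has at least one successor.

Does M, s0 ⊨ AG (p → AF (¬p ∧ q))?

States satisfying p → AF (¬p ∧ q): {s2, s3, s5}.
States satisfying AG (p → AF (¬p ∧ q)): ∅.
s0 is reachable from s0 and violates p → AF (¬p ∧ q), so AG fails at s0.
s0 ∉ Sat(AG (p → AF (¬p ∧ q))).

No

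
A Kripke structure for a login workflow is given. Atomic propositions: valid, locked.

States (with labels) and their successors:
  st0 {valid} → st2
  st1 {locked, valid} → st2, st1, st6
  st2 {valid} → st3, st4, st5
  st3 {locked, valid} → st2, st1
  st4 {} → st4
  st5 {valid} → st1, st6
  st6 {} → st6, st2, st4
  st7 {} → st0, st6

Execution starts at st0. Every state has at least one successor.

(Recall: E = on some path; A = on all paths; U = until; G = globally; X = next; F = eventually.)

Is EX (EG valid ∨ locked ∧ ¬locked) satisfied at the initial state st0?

Satisfied

States satisfying EG valid ∨ locked ∧ ¬locked: {st0, st1, st2, st3, st5}.
States satisfying EX (EG valid ∨ locked ∧ ¬locked): {st0, st1, st2, st3, st5, st6, st7}.
st0 ∈ Sat(EX (EG valid ∨ locked ∧ ¬locked)).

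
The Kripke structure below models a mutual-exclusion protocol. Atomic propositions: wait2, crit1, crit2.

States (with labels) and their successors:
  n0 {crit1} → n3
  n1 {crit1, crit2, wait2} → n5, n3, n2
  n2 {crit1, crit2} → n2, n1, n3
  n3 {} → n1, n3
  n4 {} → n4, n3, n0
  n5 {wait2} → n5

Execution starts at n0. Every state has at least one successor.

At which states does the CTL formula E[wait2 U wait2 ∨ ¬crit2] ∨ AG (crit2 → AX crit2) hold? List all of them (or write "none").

{n0, n1, n3, n4, n5}

States satisfying wait2: {n1, n5}.
States satisfying wait2 ∨ ¬crit2: {n0, n1, n3, n4, n5}.
States satisfying E[wait2 U wait2 ∨ ¬crit2]: {n0, n1, n3, n4, n5}.
States satisfying crit2 → AX crit2: {n0, n3, n4, n5}.
States satisfying AG (crit2 → AX crit2): {n5}.
States satisfying E[wait2 U wait2 ∨ ¬crit2] ∨ AG (crit2 → AX crit2): {n0, n1, n3, n4, n5}.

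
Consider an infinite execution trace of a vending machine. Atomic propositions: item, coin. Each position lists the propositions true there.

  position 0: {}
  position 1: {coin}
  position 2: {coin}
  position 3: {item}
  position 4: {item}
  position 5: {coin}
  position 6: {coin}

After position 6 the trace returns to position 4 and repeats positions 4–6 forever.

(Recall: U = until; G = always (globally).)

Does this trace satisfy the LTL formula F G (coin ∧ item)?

G (coin ∧ item) is false at every position 0..6, so it never becomes true and F G (coin ∧ item) fails.

Violated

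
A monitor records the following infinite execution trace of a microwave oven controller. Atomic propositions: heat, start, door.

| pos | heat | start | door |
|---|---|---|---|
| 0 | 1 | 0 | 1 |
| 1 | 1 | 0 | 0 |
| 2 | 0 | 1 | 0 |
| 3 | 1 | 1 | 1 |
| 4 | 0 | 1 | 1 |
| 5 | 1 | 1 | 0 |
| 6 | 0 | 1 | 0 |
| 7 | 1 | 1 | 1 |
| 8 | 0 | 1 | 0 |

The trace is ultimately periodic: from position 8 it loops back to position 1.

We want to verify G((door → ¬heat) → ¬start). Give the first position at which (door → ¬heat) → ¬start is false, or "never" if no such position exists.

Check (door → ¬heat) → ¬start at each position in order: 0 ✓, 1 ✓.
At position 2 the labels are {start}, so (door → ¬heat) → ¬start is false there. This is the first violation.

2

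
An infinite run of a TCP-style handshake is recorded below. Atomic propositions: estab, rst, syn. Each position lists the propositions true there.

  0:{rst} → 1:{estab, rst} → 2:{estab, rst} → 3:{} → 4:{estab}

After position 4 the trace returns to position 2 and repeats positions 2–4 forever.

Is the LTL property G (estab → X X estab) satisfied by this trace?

Does not hold

estab → X X estab must hold at every position from 0 onward. It fails at position 1, so G (estab → X X estab) is false.
Positions where estab holds: 1, 2, 4.
Check X X estab at each: 1→fails, 2→ok, 4→fails.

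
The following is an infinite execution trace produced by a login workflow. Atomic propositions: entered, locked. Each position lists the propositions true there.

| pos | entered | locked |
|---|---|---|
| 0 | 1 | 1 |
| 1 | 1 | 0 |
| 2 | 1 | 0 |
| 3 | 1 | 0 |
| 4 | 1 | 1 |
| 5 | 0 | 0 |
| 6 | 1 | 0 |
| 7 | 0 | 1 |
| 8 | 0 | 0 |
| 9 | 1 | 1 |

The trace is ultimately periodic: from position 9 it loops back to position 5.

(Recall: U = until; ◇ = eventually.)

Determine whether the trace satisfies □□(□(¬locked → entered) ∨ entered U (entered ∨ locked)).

Does not hold

□(□(¬locked → entered) ∨ entered U (entered ∨ locked)) must hold at every position from 0 onward. It fails at position 0, so □□(□(¬locked → entered) ∨ entered U (entered ∨ locked)) is false.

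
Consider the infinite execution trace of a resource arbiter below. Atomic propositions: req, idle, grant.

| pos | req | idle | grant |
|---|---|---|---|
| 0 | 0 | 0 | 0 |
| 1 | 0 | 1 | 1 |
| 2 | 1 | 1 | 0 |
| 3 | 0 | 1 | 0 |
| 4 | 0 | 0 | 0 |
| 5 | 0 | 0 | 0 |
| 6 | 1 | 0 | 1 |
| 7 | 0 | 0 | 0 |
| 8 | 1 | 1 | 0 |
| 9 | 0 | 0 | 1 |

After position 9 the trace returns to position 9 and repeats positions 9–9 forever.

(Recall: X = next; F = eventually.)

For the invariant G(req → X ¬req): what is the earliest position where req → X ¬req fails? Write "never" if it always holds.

never

req → X ¬req holds at every position 0..9, and those are all the positions the trace ever visits, so the invariant G(req → X ¬req) is never violated.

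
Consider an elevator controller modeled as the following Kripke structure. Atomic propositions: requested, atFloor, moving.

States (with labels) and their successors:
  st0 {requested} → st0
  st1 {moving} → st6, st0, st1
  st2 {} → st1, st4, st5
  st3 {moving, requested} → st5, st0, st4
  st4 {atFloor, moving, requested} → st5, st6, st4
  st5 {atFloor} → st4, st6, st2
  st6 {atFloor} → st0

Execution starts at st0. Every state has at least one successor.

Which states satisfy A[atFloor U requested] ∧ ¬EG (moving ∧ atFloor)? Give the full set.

{st0, st3, st6}

States satisfying atFloor: {st4, st5, st6}.
States satisfying requested: {st0, st3, st4}.
States satisfying A[atFloor U requested]: {st0, st3, st4, st6}.
States satisfying moving ∧ atFloor: {st4}.
States satisfying EG (moving ∧ atFloor): {st4}.
States satisfying ¬EG (moving ∧ atFloor): {st0, st1, st2, st3, st5, st6}.
States satisfying A[atFloor U requested] ∧ ¬EG (moving ∧ atFloor): {st0, st3, st6}.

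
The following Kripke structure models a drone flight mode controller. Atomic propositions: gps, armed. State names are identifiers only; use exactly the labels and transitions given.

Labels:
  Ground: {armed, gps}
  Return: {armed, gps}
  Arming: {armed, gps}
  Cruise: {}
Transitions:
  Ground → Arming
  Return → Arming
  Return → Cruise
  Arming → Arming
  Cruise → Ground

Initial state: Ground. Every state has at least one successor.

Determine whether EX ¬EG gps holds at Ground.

No

States satisfying ¬EG gps: {Cruise}.
States satisfying EX ¬EG gps: {Return}.
No suitable path/successor from Ground witnesses the formula.
Ground ∉ Sat(EX ¬EG gps).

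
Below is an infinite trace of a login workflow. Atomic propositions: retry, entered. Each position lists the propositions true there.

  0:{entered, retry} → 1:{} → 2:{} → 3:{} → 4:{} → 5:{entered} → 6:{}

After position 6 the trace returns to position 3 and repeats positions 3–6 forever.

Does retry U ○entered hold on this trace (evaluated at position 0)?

Walking from position 0: at position 1, ○entered has not yet held and retry fails, so retry U ○entered is false.

Violated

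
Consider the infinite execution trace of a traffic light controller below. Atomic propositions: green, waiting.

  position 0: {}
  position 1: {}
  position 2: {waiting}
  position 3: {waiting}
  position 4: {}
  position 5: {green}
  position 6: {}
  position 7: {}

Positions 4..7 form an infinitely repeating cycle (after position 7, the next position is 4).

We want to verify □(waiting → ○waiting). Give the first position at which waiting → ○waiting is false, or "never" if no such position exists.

3

Check waiting → ○waiting at each position in order: 0 ✓, 1 ✓, 2 ✓.
At position 3 the labels are {waiting} and the next position 4 has {}, so waiting → ○waiting is false there. This is the first violation.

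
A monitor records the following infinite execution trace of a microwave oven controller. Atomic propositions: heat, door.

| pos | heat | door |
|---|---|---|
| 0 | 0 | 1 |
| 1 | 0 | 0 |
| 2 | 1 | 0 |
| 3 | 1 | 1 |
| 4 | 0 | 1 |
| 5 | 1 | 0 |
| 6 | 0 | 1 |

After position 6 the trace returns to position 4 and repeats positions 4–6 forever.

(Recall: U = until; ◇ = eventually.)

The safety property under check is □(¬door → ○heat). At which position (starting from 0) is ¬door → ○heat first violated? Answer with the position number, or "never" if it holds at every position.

Check ¬door → ○heat at each position in order: 0 ✓, 1 ✓, 2 ✓, 3 ✓, 4 ✓.
At position 5 the labels are {heat} and the next position 6 has {door}, so ¬door → ○heat is false there. This is the first violation.

5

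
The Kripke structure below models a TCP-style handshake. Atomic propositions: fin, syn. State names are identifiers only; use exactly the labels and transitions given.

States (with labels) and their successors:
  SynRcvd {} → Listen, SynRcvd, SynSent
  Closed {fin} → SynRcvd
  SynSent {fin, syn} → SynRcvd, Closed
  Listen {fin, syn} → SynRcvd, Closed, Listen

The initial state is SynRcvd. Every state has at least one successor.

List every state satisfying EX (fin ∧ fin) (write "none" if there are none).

{SynRcvd, SynSent, Listen}

States satisfying fin ∧ fin: {Closed, SynSent, Listen}.
States satisfying EX (fin ∧ fin): {SynRcvd, SynSent, Listen}.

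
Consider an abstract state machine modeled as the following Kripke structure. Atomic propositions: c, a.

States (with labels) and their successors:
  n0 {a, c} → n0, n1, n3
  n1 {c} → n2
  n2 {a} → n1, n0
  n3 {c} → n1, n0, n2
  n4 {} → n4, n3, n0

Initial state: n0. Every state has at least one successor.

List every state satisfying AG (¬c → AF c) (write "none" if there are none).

States satisfying ¬c → AF c: {n0, n1, n2, n3}.
States satisfying AG (¬c → AF c): {n0, n1, n2, n3}.

{n0, n1, n2, n3}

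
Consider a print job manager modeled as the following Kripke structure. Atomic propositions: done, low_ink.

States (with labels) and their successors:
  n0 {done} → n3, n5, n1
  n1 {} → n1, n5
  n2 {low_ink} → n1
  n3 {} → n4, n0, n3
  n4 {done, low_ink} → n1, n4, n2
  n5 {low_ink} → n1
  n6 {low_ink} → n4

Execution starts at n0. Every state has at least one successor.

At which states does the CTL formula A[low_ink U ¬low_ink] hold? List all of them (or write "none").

States satisfying low_ink: {n2, n4, n5, n6}.
States satisfying ¬low_ink: {n0, n1, n3}.
States satisfying A[low_ink U ¬low_ink]: {n0, n1, n2, n3, n5}.

{n0, n1, n2, n3, n5}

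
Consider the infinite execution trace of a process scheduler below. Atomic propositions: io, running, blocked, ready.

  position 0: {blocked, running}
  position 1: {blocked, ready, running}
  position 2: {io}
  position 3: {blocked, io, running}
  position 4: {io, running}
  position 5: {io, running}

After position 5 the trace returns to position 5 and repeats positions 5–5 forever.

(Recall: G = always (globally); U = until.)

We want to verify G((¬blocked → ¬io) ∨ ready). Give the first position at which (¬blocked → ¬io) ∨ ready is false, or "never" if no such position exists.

Check (¬blocked → ¬io) ∨ ready at each position in order: 0 ✓, 1 ✓.
At position 2 the labels are {io}, so (¬blocked → ¬io) ∨ ready is false there. This is the first violation.

2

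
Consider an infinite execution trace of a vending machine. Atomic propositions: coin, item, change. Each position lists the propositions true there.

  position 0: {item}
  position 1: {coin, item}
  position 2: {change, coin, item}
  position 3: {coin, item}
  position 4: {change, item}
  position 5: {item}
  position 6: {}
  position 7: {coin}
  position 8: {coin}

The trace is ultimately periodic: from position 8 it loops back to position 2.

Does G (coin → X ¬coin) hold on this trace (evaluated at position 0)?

Does not hold

coin → X ¬coin must hold at every position from 0 onward. It fails at position 1, so G (coin → X ¬coin) is false.
Positions where coin holds: 1, 2, 3, 7, 8.
Check X ¬coin at each: 1→fails, 2→fails, 3→ok, 7→fails, 8→fails.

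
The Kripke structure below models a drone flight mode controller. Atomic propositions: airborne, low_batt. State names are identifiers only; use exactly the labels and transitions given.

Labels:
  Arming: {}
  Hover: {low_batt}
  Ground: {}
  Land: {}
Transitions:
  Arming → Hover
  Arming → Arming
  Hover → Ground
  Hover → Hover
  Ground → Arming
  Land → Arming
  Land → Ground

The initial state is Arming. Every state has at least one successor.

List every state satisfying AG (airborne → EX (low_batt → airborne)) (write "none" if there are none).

States satisfying airborne → EX (low_batt → airborne): {Arming, Hover, Ground, Land}.
States satisfying AG (airborne → EX (low_batt → airborne)): {Arming, Hover, Ground, Land}.

{Arming, Hover, Ground, Land}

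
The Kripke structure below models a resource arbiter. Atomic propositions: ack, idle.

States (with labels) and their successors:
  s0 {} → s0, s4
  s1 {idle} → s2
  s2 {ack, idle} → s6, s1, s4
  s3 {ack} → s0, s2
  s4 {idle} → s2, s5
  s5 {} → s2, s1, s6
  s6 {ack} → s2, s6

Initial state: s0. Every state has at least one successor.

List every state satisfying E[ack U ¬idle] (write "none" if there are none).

{s0, s2, s3, s5, s6}

States satisfying ack: {s2, s3, s6}.
States satisfying ¬idle: {s0, s3, s5, s6}.
States satisfying E[ack U ¬idle]: {s0, s2, s3, s5, s6}.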